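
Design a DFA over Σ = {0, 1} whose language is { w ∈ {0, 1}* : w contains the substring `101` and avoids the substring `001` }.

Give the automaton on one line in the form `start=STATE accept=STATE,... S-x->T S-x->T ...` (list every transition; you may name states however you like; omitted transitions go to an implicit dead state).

start=A accept=F,G,H A-0->B A-1->C B-0->D B-1->C C-0->E C-1->C D-0->D D-1->D E-0->D E-1->F F-0->G F-1->F G-0->H G-1->F H-0->H H-1->D

Run two small machines in parallel and take their product. One (4 states) tracks whether and how much of `101` has been seen; the other (4 states) tracks partial matches of the forbidden pattern `001`. Each combined state is a pair, one component from each; accept when both components accept. Equivalent product states are then merged.
With 8 states:
       0  1 
>  A   B  C 
   B   D  C 
   C   E  C 
   D   D  D 
   E   D  F 
 * F   G  F 
 * G   H  F 
 * H   H  D 
(> = start, * = accepting)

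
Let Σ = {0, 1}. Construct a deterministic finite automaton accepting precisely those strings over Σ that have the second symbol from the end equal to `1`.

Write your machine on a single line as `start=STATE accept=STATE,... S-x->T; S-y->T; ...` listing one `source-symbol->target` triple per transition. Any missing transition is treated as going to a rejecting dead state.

start=q0; accept=q5,q6; q0-0->q1; q0-1->q2; q1-0->q3; q1-1->q4; q2-0->q5; q2-1->q6; q3-0->q3; q3-1->q4; q4-0->q5; q4-1->q6; q5-0->q3; q5-1->q4; q6-0->q5; q6-1->q6

Because acceptance depends on a position counted from the end, the machine has to buffer the most recent 2 symbols. Make each state the string of the last up-to-2 symbols read; on input `x` shift the window left and append `x`. Accept when the buffered window has length 2 and begins with `1`.
With 7 states:
        0   1  
>  q0   q1  q2 
   q1   q3  q4 
   q2   q5  q6 
   q3   q3  q4 
   q4   q5  q6 
 * q5   q3  q4 
 * q6   q5  q6 
(> = start, * = accepting)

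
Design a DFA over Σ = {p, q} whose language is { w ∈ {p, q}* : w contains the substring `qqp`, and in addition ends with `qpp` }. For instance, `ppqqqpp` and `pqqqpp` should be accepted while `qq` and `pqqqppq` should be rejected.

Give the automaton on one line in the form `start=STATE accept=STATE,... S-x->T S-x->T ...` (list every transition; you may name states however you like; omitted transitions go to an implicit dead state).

Build one automaton per condition and run them in lockstep. One (4 states) tracks whether and how much of `qqp` has been seen; the other (4 states) tracks how much of the suffix `qpp` has currently been matched. Each combined state is a pair, one component from each; accept when both components accept. Minimizing collapses redundant product states.
6 states suffice.
        p   q  
>  S0   S0  S1 
   S1   S0  S2 
   S2   S3  S2 
   S3   S4  S2 
 * S4   S5  S2 
   S5   S5  S2 
(> = start, * = accepting)

start=S0 accept=S4 S0-p->S0 S0-q->S1 S1-p->S0 S1-q->S2 S2-p->S3 S2-q->S2 S3-p->S4 S3-q->S2 S4-p->S5 S4-q->S2 S5-p->S5 S5-q->S2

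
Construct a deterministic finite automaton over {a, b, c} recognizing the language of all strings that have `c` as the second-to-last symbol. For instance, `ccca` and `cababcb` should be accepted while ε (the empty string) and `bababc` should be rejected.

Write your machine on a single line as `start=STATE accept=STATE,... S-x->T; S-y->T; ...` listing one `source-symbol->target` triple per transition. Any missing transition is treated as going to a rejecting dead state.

A DFA must remember the last 2 symbols (since which symbol is second-to-last isn't known until the input ends). Use one state per possible window of the last ≤2 symbols; accept from those whose window starts with `c`.
13 states suffice.
          a    b    c  
>  q0     q1   q2   q3 
   q1     q4   q5   q6 
   q2     q7   q8   q9 
   q3    q10  q11  q12 
   q4     q4   q5   q6 
   q5     q7   q8   q9 
   q6    q10  q11  q12 
   q7     q4   q5   q6 
   q8     q7   q8   q9 
   q9    q10  q11  q12 
 * q10    q4   q5   q6 
 * q11    q7   q8   q9 
 * q12   q10  q11  q12 
(> = start, * = accepting)

start=q0; accept=q10,q11,q12; q0-a->q1; q0-b->q2; q0-c->q3; q1-a->q4; q1-b->q5; q1-c->q6; q2-a->q7; q2-b->q8; q2-c->q9; q3-a->q10; q3-b->q11; q3-c->q12; q4-a->q4; q4-b->q5; q4-c->q6; q5-a->q7; q5-b->q8; q5-c->q9; q6-a->q10; q6-b->q11; q6-c->q12; q7-a->q4; q7-b->q5; q7-c->q6; q8-a->q7; q8-b->q8; q8-c->q9; q9-a->q10; q9-b->q11; q9-c->q12; q10-a->q4; q10-b->q5; q10-c->q6; q11-a->q7; q11-b->q8; q11-c->q9; q12-a->q10; q12-b->q11; q12-c->q12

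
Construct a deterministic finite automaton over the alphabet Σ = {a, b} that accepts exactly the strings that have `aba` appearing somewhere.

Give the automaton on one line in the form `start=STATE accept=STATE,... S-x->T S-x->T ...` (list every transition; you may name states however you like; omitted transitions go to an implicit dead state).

Track how much of `aba` has been matched so far: state S0 is no progress, S3 is the absorbing accept state reached once `aba` has occurred. Intermediate states record partial matches; on a mismatch, fall back to the longest reusable overlap.
With 4 states:
        a   b  
>  S0   S1  S0 
   S1   S1  S2 
   S2   S3  S0 
 * S3   S3  S3 
(> = start, * = accepting)

start=S0 accept=S3 S0-a->S1 S0-b->S0 S1-a->S1 S1-b->S2 S2-a->S3 S2-b->S0 S3-a->S3 S3-b->S3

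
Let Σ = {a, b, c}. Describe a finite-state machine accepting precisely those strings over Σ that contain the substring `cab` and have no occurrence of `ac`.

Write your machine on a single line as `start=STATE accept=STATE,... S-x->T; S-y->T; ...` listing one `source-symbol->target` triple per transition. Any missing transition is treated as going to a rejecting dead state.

Handle the two conditions separately and then intersect. One (4 states) tracks whether and how much of `cab` has been seen; the other (3 states) tracks partial matches of the forbidden pattern `ac`. Each combined state is a pair, one component from each; accept when both components accept. After merging equivalent states the machine shrinks.
        a   b   c  
>  q0   q1  q0  q2 
   q1   q1  q0  q3 
   q2   q4  q0  q2 
   q3   q3  q3  q3 
   q4   q1  q5  q3 
 * q5   q6  q5  q5 
 * q6   q6  q5  q3 
(> = start, * = accepting)

start=q0; accept=q5,q6; q0-a->q1; q0-b->q0; q0-c->q2; q1-a->q1; q1-b->q0; q1-c->q3; q2-a->q4; q2-b->q0; q2-c->q2; q3-a->q3; q3-b->q3; q3-c->q3; q4-a->q1; q4-b->q5; q4-c->q3; q5-a->q6; q5-b->q5; q5-c->q5; q6-a->q6; q6-b->q5; q6-c->q3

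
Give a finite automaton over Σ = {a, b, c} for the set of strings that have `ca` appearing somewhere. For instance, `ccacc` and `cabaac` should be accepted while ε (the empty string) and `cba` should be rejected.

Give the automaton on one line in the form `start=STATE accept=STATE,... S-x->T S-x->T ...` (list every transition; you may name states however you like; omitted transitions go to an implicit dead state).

Track how much of `ca` has been matched so far: state q0 is no progress, q2 is the absorbing accept state reached once `ca` has occurred. Intermediate states record partial matches; on a mismatch, fall back to the longest reusable overlap.
3 states suffice.
        a   b   c  
>  q0   q0  q0  q1 
   q1   q2  q0  q1 
 * q2   q2  q2  q2 
(> = start, * = accepting)

start=q0 accept=q2 q0-a->q0 q0-b->q0 q0-c->q1 q1-a->q2 q1-b->q0 q1-c->q1 q2-a->q2 q2-b->q2 q2-c->q2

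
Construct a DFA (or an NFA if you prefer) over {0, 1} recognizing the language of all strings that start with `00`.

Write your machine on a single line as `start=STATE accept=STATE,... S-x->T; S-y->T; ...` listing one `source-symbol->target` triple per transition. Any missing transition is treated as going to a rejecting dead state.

start=q0; accept=q2; q0-0->q1; q0-1->q3; q1-0->q2; q1-1->q3; q2-0->q2; q2-1->q2; q3-0->q3; q3-1->q3

Check the first 2 symbols one by one: q0 through q1 record how many have matched `00` so far; any wrong symbol goes to the dead state q3. After all 2 match we enter the accepting sink q2.
With 4 states:
        0   1  
>  q0   q1  q3 
   q1   q2  q3 
 * q2   q2  q2 
   q3   q3  q3 
(> = start, * = accepting)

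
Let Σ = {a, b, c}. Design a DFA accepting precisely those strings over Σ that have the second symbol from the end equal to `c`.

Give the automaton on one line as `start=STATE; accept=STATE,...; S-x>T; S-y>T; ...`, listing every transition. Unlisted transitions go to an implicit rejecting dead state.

start=q0; accept=q10,q11,q12; q0-a>q1; q0-b>q2; q0-c>q3; q1-a>q4; q1-b>q5; q1-c>q6; q2-a>q7; q2-b>q8; q2-c>q9; q3-a>q10; q3-b>q11; q3-c>q12; q4-a>q4; q4-b>q5; q4-c>q6; q5-a>q7; q5-b>q8; q5-c>q9; q6-a>q10; q6-b>q11; q6-c>q12; q7-a>q4; q7-b>q5; q7-c>q6; q8-a>q7; q8-b>q8; q8-c>q9; q9-a>q10; q9-b>q11; q9-c>q12; q10-a>q4; q10-b>q5; q10-c>q6; q11-a>q7; q11-b>q8; q11-c>q9; q12-a>q10; q12-b>q11; q12-c>q12

A DFA must remember the last 2 symbols (since which symbol is second-to-last isn't known until the input ends). Use one state per possible window of the last ≤2 symbols; accept from those whose window starts with `c`.
With 13 states:
          a    b    c  
>  q0     q1   q2   q3 
   q1     q4   q5   q6 
   q2     q7   q8   q9 
   q3    q10  q11  q12 
   q4     q4   q5   q6 
   q5     q7   q8   q9 
   q6    q10  q11  q12 
   q7     q4   q5   q6 
   q8     q7   q8   q9 
   q9    q10  q11  q12 
 * q10    q4   q5   q6 
 * q11    q7   q8   q9 
 * q12   q10  q11  q12 
(> = start, * = accepting)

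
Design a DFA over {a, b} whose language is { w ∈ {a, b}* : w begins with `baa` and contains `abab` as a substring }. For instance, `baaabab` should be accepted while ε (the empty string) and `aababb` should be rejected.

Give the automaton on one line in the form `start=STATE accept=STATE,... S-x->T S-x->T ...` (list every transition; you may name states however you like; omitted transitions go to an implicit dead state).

Handle the two conditions separately and then intersect. One (5 states) tracks whether the input so far still matches the prefix `baa`; the other (5 states) tracks whether and how much of `abab` has been seen. Each combined state is a pair, one component from each; accept when both components accept.
13 states suffice.
          a    b  
>  S0     S1   S2 
   S1     S1   S3 
   S2     S4   S5 
   S3     S6   S5 
   S4     S7   S3 
   S5     S1   S5 
   S6     S1   S8 
   S7     S7   S9 
   S8     S8   S8 
   S9    S10  S11 
   S10    S7  S12 
   S11    S7  S11 
 * S12   S12  S12 
(> = start, * = accepting)

start=S0 accept=S12 S0-a->S1 S0-b->S2 S1-a->S1 S1-b->S3 S2-a->S4 S2-b->S5 S3-a->S6 S3-b->S5 S4-a->S7 S4-b->S3 S5-a->S1 S5-b->S5 S6-a->S1 S6-b->S8 S7-a->S7 S7-b->S9 S8-a->S8 S8-b->S8 S9-a->S10 S9-b->S11 S10-a->S7 S10-b->S12 S11-a->S7 S11-b->S11 S12-a->S12 S12-b->S12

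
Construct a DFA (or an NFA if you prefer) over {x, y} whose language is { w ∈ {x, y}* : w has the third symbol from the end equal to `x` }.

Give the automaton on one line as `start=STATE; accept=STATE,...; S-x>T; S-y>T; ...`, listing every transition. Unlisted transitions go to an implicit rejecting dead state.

start=q0; accept=q7,q8,q9,q10; q0-x>q1; q0-y>q2; q1-x>q3; q1-y>q4; q2-x>q5; q2-y>q6; q3-x>q7; q3-y>q8; q4-x>q9; q4-y>q10; q5-x>q11; q5-y>q12; q6-x>q13; q6-y>q14; q7-x>q7; q7-y>q8; q8-x>q9; q8-y>q10; q9-x>q11; q9-y>q12; q10-x>q13; q10-y>q14; q11-x>q7; q11-y>q8; q12-x>q9; q12-y>q10; q13-x>q11; q13-y>q12; q14-x>q13; q14-y>q14

Because acceptance depends on a position counted from the end, the machine has to buffer the most recent 3 symbols. Make each state the string of the last up-to-3 symbols read; on input `x` shift the window left and append `x`. Accept when the buffered window has length 3 and begins with `x`.
15 states suffice.
          x    y  
>  q0     q1   q2 
   q1     q3   q4 
   q2     q5   q6 
   q3     q7   q8 
   q4     q9  q10 
   q5    q11  q12 
   q6    q13  q14 
 * q7     q7   q8 
 * q8     q9  q10 
 * q9    q11  q12 
 * q10   q13  q14 
   q11    q7   q8 
   q12    q9  q10 
   q13   q11  q12 
   q14   q13  q14 
(> = start, * = accepting)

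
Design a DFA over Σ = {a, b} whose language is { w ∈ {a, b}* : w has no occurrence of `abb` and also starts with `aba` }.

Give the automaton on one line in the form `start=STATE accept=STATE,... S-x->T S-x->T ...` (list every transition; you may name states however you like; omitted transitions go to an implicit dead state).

Run two small machines in parallel and take their product. One (4 states) tracks partial matches of the forbidden pattern `abb`; the other (5 states) tracks whether the input so far still matches the prefix `aba`. Each combined state is a pair, one component from each; accept when both components accept.
A 10-state machine:
        a   b  
>  q0   q1  q2 
   q1   q3  q4 
   q2   q3  q2 
   q3   q3  q5 
   q4   q6  q7 
   q5   q3  q7 
 * q6   q6  q8 
   q7   q7  q7 
 * q8   q6  q9 
   q9   q9  q9 
(> = start, * = accepting)

start=q0 accept=q6,q8 q0-a->q1 q0-b->q2 q1-a->q3 q1-b->q4 q2-a->q3 q2-b->q2 q3-a->q3 q3-b->q5 q4-a->q6 q4-b->q7 q5-a->q3 q5-b->q7 q6-a->q6 q6-b->q8 q7-a->q7 q7-b->q7 q8-a->q6 q8-b->q9 q9-a->q9 q9-b->q9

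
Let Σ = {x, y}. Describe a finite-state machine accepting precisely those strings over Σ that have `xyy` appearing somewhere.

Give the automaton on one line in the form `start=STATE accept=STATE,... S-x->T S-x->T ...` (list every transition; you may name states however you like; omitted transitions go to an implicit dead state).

start=s0 accept=s3 s0-x->s1 s0-y->s0 s1-x->s1 s1-y->s2 s2-x->s1 s2-y->s3 s3-x->s3 s3-y->s3

Track how much of `xyy` has been matched so far: state s0 is no progress, s3 is the absorbing accept state reached once `xyy` has occurred. Intermediate states record partial matches; on a mismatch, fall back to the longest reusable overlap.
        x   y  
>  s0   s1  s0 
   s1   s1  s2 
   s2   s1  s3 
 * s3   s3  s3 
(> = start, * = accepting)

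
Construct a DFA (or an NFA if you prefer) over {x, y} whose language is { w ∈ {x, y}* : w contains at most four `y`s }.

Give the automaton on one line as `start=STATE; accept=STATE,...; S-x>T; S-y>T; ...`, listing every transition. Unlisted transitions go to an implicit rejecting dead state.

Only the number of `y`s matters, and only up to 5. Make a chain q0 → q1 → q2 → q3 → q4 → q5 advanced by each `y` (with q5 absorbing); every other symbol self-loops. The accepting set is {q0, q1, q2, q3, q4}.
With 6 states:
        x   y  
>* q0   q0  q1 
 * q1   q1  q2 
 * q2   q2  q3 
 * q3   q3  q4 
 * q4   q4  q5 
   q5   q5  q5 
(> = start, * = accepting)

start=q0; accept=q0,q1,q2,q3,q4; q0-x>q0; q0-y>q1; q1-x>q1; q1-y>q2; q2-x>q2; q2-y>q3; q3-x>q3; q3-y>q4; q4-x>q4; q4-y>q5; q5-x>q5; q5-y>q5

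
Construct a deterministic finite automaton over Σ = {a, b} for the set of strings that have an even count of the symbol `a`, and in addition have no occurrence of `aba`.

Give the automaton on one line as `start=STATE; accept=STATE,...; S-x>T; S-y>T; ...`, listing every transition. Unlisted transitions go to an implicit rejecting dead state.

Handle the two conditions separately and then intersect. One (2 states) tracks the count of `a`s modulo 2; the other (4 states) tracks partial matches of the forbidden pattern `aba`. Each combined state is a pair, one component from each; accept when both components accept.
With 8 states:
        a   b  
>* s0   s1  s0 
   s1   s2  s3 
 * s2   s1  s4 
   s3   s5  s6 
 * s4   s7  s0 
   s5   s7  s5 
   s6   s2  s6 
   s7   s5  s7 
(> = start, * = accepting)

start=s0; accept=s0,s2,s4; s0-a>s1; s0-b>s0; s1-a>s2; s1-b>s3; s2-a>s1; s2-b>s4; s3-a>s5; s3-b>s6; s4-a>s7; s4-b>s0; s5-a>s7; s5-b>s5; s6-a>s2; s6-b>s6; s7-a>s5; s7-b>s7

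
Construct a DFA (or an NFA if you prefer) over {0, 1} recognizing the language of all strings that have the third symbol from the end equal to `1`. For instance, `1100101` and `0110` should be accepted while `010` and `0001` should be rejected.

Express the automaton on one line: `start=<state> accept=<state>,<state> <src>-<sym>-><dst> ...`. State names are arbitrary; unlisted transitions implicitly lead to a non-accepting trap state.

start=A accept=L,M,N,O A-0->B A-1->C B-0->D B-1->E C-0->F C-1->G D-0->H D-1->I E-0->J E-1->K F-0->L F-1->M G-0->N G-1->O H-0->H H-1->I I-0->J I-1->K J-0->L J-1->M K-0->N K-1->O L-0->H L-1->I M-0->J M-1->K N-0->L N-1->M O-0->N O-1->O

Because acceptance depends on a position counted from the end, the machine has to buffer the most recent 3 symbols. Make each state the string of the last up-to-3 symbols read; on input `x` shift the window left and append `x`. Accept when the buffered window has length 3 and begins with `1`.
15 states suffice.
       0  1 
>  A   B  C 
   B   D  E 
   C   F  G 
   D   H  I 
   E   J  K 
   F   L  M 
   G   N  O 
   H   H  I 
   I   J  K 
   J   L  M 
   K   N  O 
 * L   H  I 
 * M   J  K 
 * N   L  M 
 * O   N  O 
(> = start, * = accepting)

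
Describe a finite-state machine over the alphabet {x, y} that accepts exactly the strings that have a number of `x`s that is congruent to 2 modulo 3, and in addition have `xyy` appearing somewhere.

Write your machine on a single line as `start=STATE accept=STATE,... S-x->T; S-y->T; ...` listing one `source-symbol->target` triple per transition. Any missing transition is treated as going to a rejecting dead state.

start=A; accept=I; A-x->B; A-y->A; B-x->C; B-y->D; C-x->E; C-y->F; D-x->C; D-y->G; E-x->B; E-y->H; F-x->E; F-y->I; G-x->I; G-y->G; H-x->B; H-y->J; I-x->J; I-y->I; J-x->G; J-y->J

Handle the two conditions separately and then intersect. The first has 3 states tracking the count of `x`s modulo 3; the second has 4 states tracking whether and how much of `xyy` has been seen. A product state is a pair (one from each), accepting exactly when both do.
10 states suffice.
       x  y 
>  A   B  A 
   B   C  D 
   C   E  F 
   D   C  G 
   E   B  H 
   F   E  I 
   G   I  G 
   H   B  J 
 * I   J  I 
   J   G  J 
(> = start, * = accepting)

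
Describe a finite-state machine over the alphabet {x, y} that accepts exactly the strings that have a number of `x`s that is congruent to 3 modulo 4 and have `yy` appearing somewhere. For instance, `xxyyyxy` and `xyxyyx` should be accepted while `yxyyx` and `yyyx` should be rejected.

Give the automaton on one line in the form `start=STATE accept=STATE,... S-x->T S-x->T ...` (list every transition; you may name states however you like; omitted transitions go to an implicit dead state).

start=A accept=L A-x->B A-y->C B-x->D B-y->E C-x->B C-y->F D-x->G D-y->H E-x->D E-y->I F-x->I F-y->F G-x->A G-y->J H-x->G H-y->K I-x->K I-y->I J-x->A J-y->L K-x->L K-y->K L-x->F L-y->L

Build one automaton per condition and run them in lockstep. The first has 4 states tracking the count of `x`s modulo 4; the second has 3 states tracking whether and how much of `yy` has been seen. A product state is a pair (one from each), accepting exactly when both do.
A 12-state machine:
       x  y 
>  A   B  C 
   B   D  E 
   C   B  F 
   D   G  H 
   E   D  I 
   F   I  F 
   G   A  J 
   H   G  K 
   I   K  I 
   J   A  L 
   K   L  K 
 * L   F  L 
(> = start, * = accepting)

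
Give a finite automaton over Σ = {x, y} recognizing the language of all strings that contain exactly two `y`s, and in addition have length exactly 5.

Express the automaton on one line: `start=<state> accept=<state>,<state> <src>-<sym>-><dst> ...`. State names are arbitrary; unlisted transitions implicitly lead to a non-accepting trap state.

Run two small machines in parallel and take their product. The first has 4 states tracking the count of `y`s, saturating at 3; the second has 7 states tracking the input length, saturating at 6. A product state is a pair (one from each), accepting exactly when both do.
With 22 states:
          x    y  
>  S0     S1   S2 
   S1     S3   S4 
   S2     S4   S5 
   S3     S6   S7 
   S4     S7   S8 
   S5     S8   S9 
   S6    S10  S11 
   S7    S11  S12 
   S8    S12  S13 
   S9    S13  S13 
   S10   S14  S15 
   S11   S15  S16 
   S12   S16  S17 
   S13   S17  S17 
   S14   S18  S19 
   S15   S19  S20 
 * S16   S20  S21 
   S17   S21  S21 
   S18   S18  S19 
   S19   S19  S20 
   S20   S20  S21 
   S21   S21  S21 
(> = start, * = accepting)

start=S0 accept=S16 S0-x->S1 S0-y->S2 S1-x->S3 S1-y->S4 S2-x->S4 S2-y->S5 S3-x->S6 S3-y->S7 S4-x->S7 S4-y->S8 S5-x->S8 S5-y->S9 S6-x->S10 S6-y->S11 S7-x->S11 S7-y->S12 S8-x->S12 S8-y->S13 S9-x->S13 S9-y->S13 S10-x->S14 S10-y->S15 S11-x->S15 S11-y->S16 S12-x->S16 S12-y->S17 S13-x->S17 S13-y->S17 S14-x->S18 S14-y->S19 S15-x->S19 S15-y->S20 S16-x->S20 S16-y->S21 S17-x->S21 S17-y->S21 S18-x->S18 S18-y->S19 S19-x->S19 S19-y->S20 S20-x->S20 S20-y->S21 S21-x->S21 S21-y->S21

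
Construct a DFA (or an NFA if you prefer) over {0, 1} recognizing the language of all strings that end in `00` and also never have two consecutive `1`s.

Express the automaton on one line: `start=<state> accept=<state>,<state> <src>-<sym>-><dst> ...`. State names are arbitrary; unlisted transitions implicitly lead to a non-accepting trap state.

start=A accept=D A-0->B A-1->C B-0->D B-1->C C-0->B C-1->E D-0->D D-1->C E-0->E E-1->E

Build one automaton per condition and run them in lockstep. The first has 3 states tracking how much of the suffix `00` has currently been matched; the second has 3 states tracking partial matches of the forbidden pattern `11`. A product state is a pair (one from each), accepting exactly when both do. Minimizing collapses redundant product states.
With 5 states:
       0  1 
>  A   B  C 
   B   D  C 
   C   B  E 
 * D   D  C 
   E   E  E 
(> = start, * = accepting)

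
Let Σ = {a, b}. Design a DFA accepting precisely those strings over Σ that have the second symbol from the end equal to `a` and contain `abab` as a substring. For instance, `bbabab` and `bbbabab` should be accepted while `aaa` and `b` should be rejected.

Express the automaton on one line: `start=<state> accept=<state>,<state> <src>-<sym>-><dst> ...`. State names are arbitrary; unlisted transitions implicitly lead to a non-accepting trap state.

Run two small machines in parallel and take their product. The first has 7 states tracking the last 2 symbols read; the second has 5 states tracking whether and how much of `abab` has been seen. A product state is a pair (one from each), accepting exactly when both do. Minimizing collapses redundant product states.
        a   b  
>  s0   s1  s0 
   s1   s1  s2 
   s2   s3  s0 
   s3   s1  s4 
 * s4   s5  s6 
   s5   s7  s4 
   s6   s5  s6 
 * s7   s7  s4 
(> = start, * = accepting)

start=s0 accept=s4,s7 s0-a->s1 s0-b->s0 s1-a->s1 s1-b->s2 s2-a->s3 s2-b->s0 s3-a->s1 s3-b->s4 s4-a->s5 s4-b->s6 s5-a->s7 s5-b->s4 s6-a->s5 s6-b->s6 s7-a->s7 s7-b->s4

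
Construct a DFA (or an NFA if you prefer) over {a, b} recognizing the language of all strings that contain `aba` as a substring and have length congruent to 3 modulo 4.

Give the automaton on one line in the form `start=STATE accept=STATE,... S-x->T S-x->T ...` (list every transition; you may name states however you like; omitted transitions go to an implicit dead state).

start=q0 accept=q8 q0-a->q1 q0-b->q2 q1-a->q3 q1-b->q4 q2-a->q3 q2-b->q5 q3-a->q6 q3-b->q7 q4-a->q8 q4-b->q9 q5-a->q6 q5-b->q9 q6-a->q10 q6-b->q11 q7-a->q12 q7-b->q0 q8-a->q12 q8-b->q12 q9-a->q10 q9-b->q0 q10-a->q1 q10-b->q13 q11-a->q14 q11-b->q2 q12-a->q14 q12-b->q14 q13-a->q15 q13-b->q5 q14-a->q15 q14-b->q15 q15-a->q8 q15-b->q8

Build one automaton per condition and run them in lockstep. The first has 4 states tracking whether and how much of `aba` has been seen; the second has 4 states tracking the input length modulo 4. A product state is a pair (one from each), accepting exactly when both do.
16 states suffice.
          a    b  
>  q0     q1   q2 
   q1     q3   q4 
   q2     q3   q5 
   q3     q6   q7 
   q4     q8   q9 
   q5     q6   q9 
   q6    q10  q11 
   q7    q12   q0 
 * q8    q12  q12 
   q9    q10   q0 
   q10    q1  q13 
   q11   q14   q2 
   q12   q14  q14 
   q13   q15   q5 
   q14   q15  q15 
   q15    q8   q8 
(> = start, * = accepting)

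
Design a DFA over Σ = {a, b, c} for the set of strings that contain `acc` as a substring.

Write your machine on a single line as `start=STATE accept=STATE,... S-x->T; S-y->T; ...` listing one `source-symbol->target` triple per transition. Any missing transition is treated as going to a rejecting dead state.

States s0..s2 record the length of the longest prefix of `acc` that matches the current input suffix. Reaching s3 means `acc` has been seen, and we stay there forever. Accept from s3.
A 4-state machine:
        a   b   c  
>  s0   s1  s0  s0 
   s1   s1  s0  s2 
   s2   s1  s0  s3 
 * s3   s3  s3  s3 
(> = start, * = accepting)

start=s0; accept=s3; s0-a->s1; s0-b->s0; s0-c->s0; s1-a->s1; s1-b->s0; s1-c->s2; s2-a->s1; s2-b->s0; s2-c->s3; s3-a->s3; s3-b->s3; s3-c->s3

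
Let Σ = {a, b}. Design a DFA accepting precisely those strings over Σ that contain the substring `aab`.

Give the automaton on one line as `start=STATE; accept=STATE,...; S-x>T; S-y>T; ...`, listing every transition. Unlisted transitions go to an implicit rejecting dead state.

Track how much of `aab` has been matched so far: state s0 is no progress, s3 is the absorbing accept state reached once `aab` has occurred. Intermediate states record partial matches; on a mismatch, fall back to the longest reusable overlap.
4 states suffice.
        a   b  
>  s0   s1  s0 
   s1   s2  s0 
   s2   s2  s3 
 * s3   s3  s3 
(> = start, * = accepting)

start=s0; accept=s3; s0-a>s1; s0-b>s0; s1-a>s2; s1-b>s0; s2-a>s2; s2-b>s3; s3-a>s3; s3-b>s3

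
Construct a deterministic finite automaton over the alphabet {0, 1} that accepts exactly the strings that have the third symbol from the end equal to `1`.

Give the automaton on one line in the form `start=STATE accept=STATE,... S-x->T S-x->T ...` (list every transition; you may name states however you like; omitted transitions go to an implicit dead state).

start=A accept=L,M,N,O A-0->B A-1->C B-0->D B-1->E C-0->F C-1->G D-0->H D-1->I E-0->J E-1->K F-0->L F-1->M G-0->N G-1->O H-0->H H-1->I I-0->J I-1->K J-0->L J-1->M K-0->N K-1->O L-0->H L-1->I M-0->J M-1->K N-0->L N-1->M O-0->N O-1->O

A DFA must remember the last 3 symbols (since which symbol is third-to-last isn't known until the input ends). Use one state per possible window of the last ≤3 symbols; accept from those whose window starts with `1`.
With 15 states:
       0  1 
>  A   B  C 
   B   D  E 
   C   F  G 
   D   H  I 
   E   J  K 
   F   L  M 
   G   N  O 
   H   H  I 
   I   J  K 
   J   L  M 
   K   N  O 
 * L   H  I 
 * M   J  K 
 * N   L  M 
 * O   N  O 
(> = start, * = accepting)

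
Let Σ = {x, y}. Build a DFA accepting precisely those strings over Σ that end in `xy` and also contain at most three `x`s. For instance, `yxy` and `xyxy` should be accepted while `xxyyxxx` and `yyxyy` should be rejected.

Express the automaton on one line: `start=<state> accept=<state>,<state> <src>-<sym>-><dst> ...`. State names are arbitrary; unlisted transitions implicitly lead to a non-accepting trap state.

start=q0 accept=q3,q5,q8 q0-x->q1 q0-y->q0 q1-x->q2 q1-y->q3 q2-x->q4 q2-y->q5 q3-x->q2 q3-y->q6 q4-x->q7 q4-y->q8 q5-x->q4 q5-y->q9 q6-x->q2 q6-y->q6 q7-x->q7 q7-y->q7 q8-x->q7 q8-y->q7 q9-x->q4 q9-y->q9

Run two small machines in parallel and take their product. The first has 3 states tracking how much of the suffix `xy` has currently been matched; the second has 5 states tracking the count of `x`s, saturating at 4. A product state is a pair (one from each), accepting exactly when both do. Equivalent product states are then merged.
With 10 states:
        x   y  
>  q0   q1  q0 
   q1   q2  q3 
   q2   q4  q5 
 * q3   q2  q6 
   q4   q7  q8 
 * q5   q4  q9 
   q6   q2  q6 
   q7   q7  q7 
 * q8   q7  q7 
   q9   q4  q9 
(> = start, * = accepting)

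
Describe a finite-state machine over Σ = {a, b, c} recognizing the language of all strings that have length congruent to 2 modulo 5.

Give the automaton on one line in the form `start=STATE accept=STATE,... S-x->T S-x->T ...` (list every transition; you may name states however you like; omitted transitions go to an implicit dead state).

start=q0 accept=q2 q0-a->q1 q0-b->q1 q0-c->q1 q1-a->q2 q1-b->q2 q1-c->q2 q2-a->q3 q2-b->q3 q2-c->q3 q3-a->q4 q3-b->q4 q3-c->q4 q4-a->q0 q4-b->q0 q4-c->q0

Only the length mod 5 matters, so use a 5-cycle: from any state, every input symbol moves to the next state, wrapping q4 back to q0. Mark q2 accepting.
5 states suffice.
        a   b   c  
>  q0   q1  q1  q1 
   q1   q2  q2  q2 
 * q2   q3  q3  q3 
   q3   q4  q4  q4 
   q4   q0  q0  q0 
(> = start, * = accepting)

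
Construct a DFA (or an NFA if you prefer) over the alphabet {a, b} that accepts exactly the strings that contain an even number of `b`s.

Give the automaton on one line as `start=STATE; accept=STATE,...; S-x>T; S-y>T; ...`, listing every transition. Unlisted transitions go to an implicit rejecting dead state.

The only thing that matters is how many `b`s have appeared, reduced mod 2. Use one state per residue: q0 for 0, …, q1 for 1. Reading `b` moves to the next residue; anything else stays put. q0 is accepting.
        a   b  
>* q0   q0  q1 
   q1   q1  q0 
(> = start, * = accepting)

start=q0; accept=q0; q0-a>q0; q0-b>q1; q1-a>q1; q1-b>q0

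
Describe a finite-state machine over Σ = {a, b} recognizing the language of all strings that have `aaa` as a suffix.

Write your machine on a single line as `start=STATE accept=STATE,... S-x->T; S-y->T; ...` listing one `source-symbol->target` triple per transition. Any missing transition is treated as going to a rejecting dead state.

start=s0; accept=s3; s0-a->s1; s0-b->s0; s1-a->s2; s1-b->s0; s2-a->s3; s2-b->s0; s3-a->s3; s3-b->s0

Remember how much of `aaa` the current input suffix matches. State s0 means no match yet; s1 means the last symbol is `a`; s2 means the last 2 symbols are `aa`; s3 means the last 3 symbols are `aaa`. Only s3 accepts. On a mismatch, fall back to the longest proper suffix that is still a prefix of `aaa`.
4 states suffice.
        a   b  
>  s0   s1  s0 
   s1   s2  s0 
   s2   s3  s0 
 * s3   s3  s0 
(> = start, * = accepting)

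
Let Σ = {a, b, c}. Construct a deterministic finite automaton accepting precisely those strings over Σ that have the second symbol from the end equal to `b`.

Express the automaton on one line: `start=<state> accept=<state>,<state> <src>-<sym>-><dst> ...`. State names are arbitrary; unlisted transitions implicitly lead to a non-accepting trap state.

A DFA must remember the last 2 symbols (since which symbol is second-to-last isn't known until the input ends). Use one state per possible window of the last ≤2 symbols; accept from those whose window starts with `b`.
A 13-state machine:
          a    b    c  
>  S0     S1   S2   S3 
   S1     S4   S5   S6 
   S2     S7   S8   S9 
   S3    S10  S11  S12 
   S4     S4   S5   S6 
   S5     S7   S8   S9 
   S6    S10  S11  S12 
 * S7     S4   S5   S6 
 * S8     S7   S8   S9 
 * S9    S10  S11  S12 
   S10    S4   S5   S6 
   S11    S7   S8   S9 
   S12   S10  S11  S12 
(> = start, * = accepting)

start=S0 accept=S7,S8,S9 S0-a->S1 S0-b->S2 S0-c->S3 S1-a->S4 S1-b->S5 S1-c->S6 S2-a->S7 S2-b->S8 S2-c->S9 S3-a->S10 S3-b->S11 S3-c->S12 S4-a->S4 S4-b->S5 S4-c->S6 S5-a->S7 S5-b->S8 S5-c->S9 S6-a->S10 S6-b->S11 S6-c->S12 S7-a->S4 S7-b->S5 S7-c->S6 S8-a->S7 S8-b->S8 S8-c->S9 S9-a->S10 S9-b->S11 S9-c->S12 S10-a->S4 S10-b->S5 S10-c->S6 S11-a->S7 S11-b->S8 S11-c->S9 S12-a->S10 S12-b->S11 S12-c->S12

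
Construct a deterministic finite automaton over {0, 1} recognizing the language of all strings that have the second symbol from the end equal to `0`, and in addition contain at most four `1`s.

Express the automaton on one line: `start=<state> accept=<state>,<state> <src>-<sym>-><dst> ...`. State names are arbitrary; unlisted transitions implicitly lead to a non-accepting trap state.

Build one automaton per condition and run them in lockstep. One (7 states) tracks the last 2 symbols read; the other (6 states) tracks the count of `1`s, saturating at 5. Each combined state is a pair, one component from each; accept when both components accept.
With 23 states:
          0    1  
>  q0     q1   q2 
   q1     q3   q4 
   q2     q5   q6 
 * q3     q3   q4 
 * q4     q5   q6 
   q5     q7   q8 
   q6     q9  q10 
 * q7     q7   q8 
 * q8     q9  q10 
   q9    q11  q12 
   q10   q13  q14 
 * q11   q11  q12 
 * q12   q13  q14 
   q13   q15  q16 
   q14   q17  q18 
 * q15   q15  q16 
 * q16   q17  q18 
   q17   q19  q20 
   q18   q21  q18 
 * q19   q19  q20 
   q20   q21  q18 
   q21   q22  q20 
   q22   q22  q20 
(> = start, * = accepting)

start=q0 accept=q3,q4,q7,q8,q11,q12,q15,q16,q19 q0-0->q1 q0-1->q2 q1-0->q3 q1-1->q4 q2-0->q5 q2-1->q6 q3-0->q3 q3-1->q4 q4-0->q5 q4-1->q6 q5-0->q7 q5-1->q8 q6-0->q9 q6-1->q10 q7-0->q7 q7-1->q8 q8-0->q9 q8-1->q10 q9-0->q11 q9-1->q12 q10-0->q13 q10-1->q14 q11-0->q11 q11-1->q12 q12-0->q13 q12-1->q14 q13-0->q15 q13-1->q16 q14-0->q17 q14-1->q18 q15-0->q15 q15-1->q16 q16-0->q17 q16-1->q18 q17-0->q19 q17-1->q20 q18-0->q21 q18-1->q18 q19-0->q19 q19-1->q20 q20-0->q21 q20-1->q18 q21-0->q22 q21-1->q20 q22-0->q22 q22-1->q20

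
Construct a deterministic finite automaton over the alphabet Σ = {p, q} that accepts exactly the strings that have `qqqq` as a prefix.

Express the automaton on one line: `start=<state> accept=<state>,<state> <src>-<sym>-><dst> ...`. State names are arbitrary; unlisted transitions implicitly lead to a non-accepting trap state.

Check the first 4 symbols one by one: s0 through s3 record how many have matched `qqqq` so far; any wrong symbol goes to the dead state s5. After all 4 match we enter the accepting sink s4.
With 6 states:
        p   q  
>  s0   s5  s1 
   s1   s5  s2 
   s2   s5  s3 
   s3   s5  s4 
 * s4   s4  s4 
   s5   s5  s5 
(> = start, * = accepting)

start=s0 accept=s4 s0-p->s5 s0-q->s1 s1-p->s5 s1-q->s2 s2-p->s5 s2-q->s3 s3-p->s5 s3-q->s4 s4-p->s4 s4-q->s4 s5-p->s5 s5-q->s5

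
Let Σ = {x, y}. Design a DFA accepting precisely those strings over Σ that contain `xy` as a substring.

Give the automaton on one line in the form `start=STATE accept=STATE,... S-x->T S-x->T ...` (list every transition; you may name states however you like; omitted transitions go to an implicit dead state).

start=q0 accept=q2 q0-x->q1 q0-y->q0 q1-x->q1 q1-y->q2 q2-x->q2 q2-y->q2

Track how much of `xy` has been matched so far: state q0 is no progress, q2 is the absorbing accept state reached once `xy` has occurred. Intermediate states record partial matches; on a mismatch, fall back to the longest reusable overlap.
        x   y  
>  q0   q1  q0 
   q1   q1  q2 
 * q2   q2  q2 
(> = start, * = accepting)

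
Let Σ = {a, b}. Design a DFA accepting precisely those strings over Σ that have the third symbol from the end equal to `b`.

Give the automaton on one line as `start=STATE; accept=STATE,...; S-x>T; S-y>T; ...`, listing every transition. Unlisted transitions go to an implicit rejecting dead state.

start=q0; accept=q11,q12,q13,q14; q0-a>q1; q0-b>q2; q1-a>q3; q1-b>q4; q2-a>q5; q2-b>q6; q3-a>q7; q3-b>q8; q4-a>q9; q4-b>q10; q5-a>q11; q5-b>q12; q6-a>q13; q6-b>q14; q7-a>q7; q7-b>q8; q8-a>q9; q8-b>q10; q9-a>q11; q9-b>q12; q10-a>q13; q10-b>q14; q11-a>q7; q11-b>q8; q12-a>q9; q12-b>q10; q13-a>q11; q13-b>q12; q14-a>q13; q14-b>q14

Because acceptance depends on a position counted from the end, the machine has to buffer the most recent 3 symbols. Make each state the string of the last up-to-3 symbols read; on input `x` shift the window left and append `x`. Accept when the buffered window has length 3 and begins with `b`.
With 15 states:
          a    b  
>  q0     q1   q2 
   q1     q3   q4 
   q2     q5   q6 
   q3     q7   q8 
   q4     q9  q10 
   q5    q11  q12 
   q6    q13  q14 
   q7     q7   q8 
   q8     q9  q10 
   q9    q11  q12 
   q10   q13  q14 
 * q11    q7   q8 
 * q12    q9  q10 
 * q13   q11  q12 
 * q14   q13  q14 
(> = start, * = accepting)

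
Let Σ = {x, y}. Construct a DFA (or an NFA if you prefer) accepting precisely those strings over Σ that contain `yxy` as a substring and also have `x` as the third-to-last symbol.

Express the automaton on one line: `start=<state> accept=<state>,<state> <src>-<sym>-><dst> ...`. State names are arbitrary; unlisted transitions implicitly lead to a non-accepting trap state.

start=q0 accept=q4,q5,q9,q10 q0-x->q0 q0-y->q1 q1-x->q2 q1-y->q1 q2-x->q0 q2-y->q3 q3-x->q4 q3-y->q5 q4-x->q6 q4-y->q3 q5-x->q7 q5-y->q8 q6-x->q9 q6-y->q10 q7-x->q6 q7-y->q3 q8-x->q7 q8-y->q8 q9-x->q9 q9-y->q10 q10-x->q4 q10-y->q5

Handle the two conditions separately and then intersect. The first has 4 states tracking whether and how much of `yxy` has been seen; the second has 15 states tracking the last 3 symbols read. A product state is a pair (one from each), accepting exactly when both do. Equivalent product states are then merged.
11 states suffice.
          x    y  
>  q0     q0   q1 
   q1     q2   q1 
   q2     q0   q3 
   q3     q4   q5 
 * q4     q6   q3 
 * q5     q7   q8 
   q6     q9  q10 
   q7     q6   q3 
   q8     q7   q8 
 * q9     q9  q10 
 * q10    q4   q5 
(> = start, * = accepting)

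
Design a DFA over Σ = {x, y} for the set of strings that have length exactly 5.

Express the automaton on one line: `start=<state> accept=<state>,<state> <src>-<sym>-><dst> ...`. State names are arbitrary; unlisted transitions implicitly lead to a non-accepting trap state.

Count input length up to 6: every symbol moves from s0 toward s6, which means 'more than 5' and absorbs. Accept from {s5}.
A 7-state machine:
        x   y  
>  s0   s1  s1 
   s1   s2  s2 
   s2   s3  s3 
   s3   s4  s4 
   s4   s5  s5 
 * s5   s6  s6 
   s6   s6  s6 
(> = start, * = accepting)

start=s0 accept=s5 s0-x->s1 s0-y->s1 s1-x->s2 s1-y->s2 s2-x->s3 s2-y->s3 s3-x->s4 s3-y->s4 s4-x->s5 s4-y->s5 s5-x->s6 s5-y->s6 s6-x->s6 s6-y->s6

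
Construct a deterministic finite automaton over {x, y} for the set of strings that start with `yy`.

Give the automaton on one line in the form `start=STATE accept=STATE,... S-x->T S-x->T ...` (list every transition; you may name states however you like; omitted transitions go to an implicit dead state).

start=S0 accept=S2 S0-x->S3 S0-y->S1 S1-x->S3 S1-y->S2 S2-x->S2 S2-y->S2 S3-x->S3 S3-y->S3

Check the first 2 symbols one by one: S0 through S1 record how many have matched `yy` so far; any wrong symbol goes to the dead state S3. After all 2 match we enter the accepting sink S2.
With 4 states:
        x   y  
>  S0   S3  S1 
   S1   S3  S2 
 * S2   S2  S2 
   S3   S3  S3 
(> = start, * = accepting)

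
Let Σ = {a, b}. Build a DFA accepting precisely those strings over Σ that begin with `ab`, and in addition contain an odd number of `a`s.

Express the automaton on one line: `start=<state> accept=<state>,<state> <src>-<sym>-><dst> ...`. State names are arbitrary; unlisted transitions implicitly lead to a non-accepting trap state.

start=s0 accept=s3 s0-a->s1 s0-b->s2 s1-a->s2 s1-b->s3 s2-a->s2 s2-b->s2 s3-a->s4 s3-b->s3 s4-a->s3 s4-b->s4

Run two small machines in parallel and take their product. The first has 4 states tracking whether the input so far still matches the prefix `ab`; the second has 2 states tracking the count of `a`s modulo 2. A product state is a pair (one from each), accepting exactly when both do. Minimizing collapses redundant product states.
5 states suffice.
        a   b  
>  s0   s1  s2 
   s1   s2  s3 
   s2   s2  s2 
 * s3   s4  s3 
   s4   s3  s4 
(> = start, * = accepting)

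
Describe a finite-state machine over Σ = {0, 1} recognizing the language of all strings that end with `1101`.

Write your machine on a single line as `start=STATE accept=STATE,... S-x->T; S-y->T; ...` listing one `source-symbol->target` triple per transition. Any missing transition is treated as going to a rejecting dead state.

Remember how much of `1101` the current input suffix matches. State q0 means no match yet; q1 means the last symbol is `1`; q2 means the last 2 symbols are `11`; q3 means the last 3 symbols are `110`; q4 means the last 4 symbols are `1101`. Only q4 accepts. On a mismatch, fall back to the longest proper suffix that is still a prefix of `1101`.
With 5 states:
        0   1  
>  q0   q0  q1 
   q1   q0  q2 
   q2   q3  q2 
   q3   q0  q4 
 * q4   q0  q2 
(> = start, * = accepting)

start=q0; accept=q4; q0-0->q0; q0-1->q1; q1-0->q0; q1-1->q2; q2-0->q3; q2-1->q2; q3-0->q0; q3-1->q4; q4-0->q0; q4-1->q2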